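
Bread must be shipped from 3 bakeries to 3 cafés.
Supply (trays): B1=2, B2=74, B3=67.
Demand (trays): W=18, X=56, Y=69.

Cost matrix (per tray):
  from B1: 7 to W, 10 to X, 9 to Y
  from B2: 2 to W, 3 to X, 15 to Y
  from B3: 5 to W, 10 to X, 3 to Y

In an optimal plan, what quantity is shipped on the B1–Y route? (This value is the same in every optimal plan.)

The minimum-cost plan:
  B1->Y: 2 × 9 = 18
  B2->W: 18 × 2 = 36
  B2->X: 56 × 3 = 168
  B3->Y: 67 × 3 = 201
Total cost = 423.
So B1→Y carries 2 trays.

2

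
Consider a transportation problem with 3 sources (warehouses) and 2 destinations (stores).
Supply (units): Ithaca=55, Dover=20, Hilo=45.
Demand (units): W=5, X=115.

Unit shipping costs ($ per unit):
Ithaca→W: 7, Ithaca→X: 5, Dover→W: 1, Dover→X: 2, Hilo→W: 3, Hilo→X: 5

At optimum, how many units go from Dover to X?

20

The minimum-cost plan:
  Ithaca to X: 55 × $5 = $275
  Dover to X: 20 × $2 = $40
  Hilo to W: 5 × $3 = $15
  Hilo to X: 40 × $5 = $200
Total cost = $530.
So Dover→X carries 20 units.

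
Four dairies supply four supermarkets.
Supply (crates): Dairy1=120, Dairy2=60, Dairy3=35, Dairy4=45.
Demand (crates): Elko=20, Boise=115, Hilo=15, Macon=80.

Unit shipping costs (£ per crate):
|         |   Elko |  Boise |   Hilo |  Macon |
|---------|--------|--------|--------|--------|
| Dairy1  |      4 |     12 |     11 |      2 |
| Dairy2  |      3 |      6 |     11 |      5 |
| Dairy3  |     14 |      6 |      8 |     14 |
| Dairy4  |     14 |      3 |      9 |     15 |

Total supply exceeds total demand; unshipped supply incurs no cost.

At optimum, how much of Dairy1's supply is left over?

30

An optimal plan:
  Dairy1->Elko: 10 × £4 = £40
  Dairy1->Macon: 80 × £2 = £160
  Dairy2->Elko: 10 × £3 = £30
  Dairy2->Boise: 50 × £6 = £300
  Dairy3->Boise: 20 × £6 = £120
  Dairy3->Hilo: 15 × £8 = £120
  Dairy4->Boise: 45 × £3 = £135
Total cost = £905.
Dairy1 ships 90 of its 120, leaving 30.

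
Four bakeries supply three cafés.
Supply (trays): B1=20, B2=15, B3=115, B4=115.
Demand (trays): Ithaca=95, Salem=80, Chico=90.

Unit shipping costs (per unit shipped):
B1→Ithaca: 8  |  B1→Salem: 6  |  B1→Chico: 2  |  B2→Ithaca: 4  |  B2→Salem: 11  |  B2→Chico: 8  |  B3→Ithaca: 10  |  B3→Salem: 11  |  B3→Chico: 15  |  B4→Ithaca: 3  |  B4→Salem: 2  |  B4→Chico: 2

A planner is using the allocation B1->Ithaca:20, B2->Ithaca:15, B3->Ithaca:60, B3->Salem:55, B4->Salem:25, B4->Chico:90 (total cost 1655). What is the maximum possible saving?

140

Current plan cost = 20·8 + 15·4 + 60·10 + 55·11 + 25·2 + 90·2 = 1655.
Optimal plan:
  B1->Chico: 20 × 2 = 40
  B2->Ithaca: 15 × 4 = 60
  B3->Ithaca: 80 × 10 = 800
  B3->Salem: 35 × 11 = 385
  B4->Salem: 45 × 2 = 90
  B4->Chico: 70 × 2 = 140
Optimal cost = 1515.
Saving = 1655 − 1515 = 140.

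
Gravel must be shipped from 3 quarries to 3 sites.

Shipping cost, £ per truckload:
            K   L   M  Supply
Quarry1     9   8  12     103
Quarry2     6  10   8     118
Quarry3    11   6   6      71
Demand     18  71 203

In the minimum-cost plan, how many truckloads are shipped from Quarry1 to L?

71

The minimum-cost plan:
  Quarry1->K: 18 truckloads
  Quarry1->L: 71 truckloads
  Quarry1->M: 14 truckloads
  Quarry2->M: 118 truckloads
  Quarry3->M: 71 truckloads
Total cost = £2268.
So Quarry1→L carries 71 truckloads.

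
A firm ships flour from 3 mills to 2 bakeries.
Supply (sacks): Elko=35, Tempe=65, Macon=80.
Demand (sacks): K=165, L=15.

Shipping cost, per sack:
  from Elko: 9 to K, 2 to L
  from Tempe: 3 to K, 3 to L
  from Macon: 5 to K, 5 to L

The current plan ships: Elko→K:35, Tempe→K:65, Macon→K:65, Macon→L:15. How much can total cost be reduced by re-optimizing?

105

Current plan cost = 35·9 + 65·3 + 65·5 + 15·5 = 910.
Optimal plan:
  Elko->K: 20 sacks
  Elko->L: 15 sacks
  Tempe->K: 65 sacks
  Macon->K: 80 sacks
Optimal cost = 805.
Saving = 910 − 805 = 105.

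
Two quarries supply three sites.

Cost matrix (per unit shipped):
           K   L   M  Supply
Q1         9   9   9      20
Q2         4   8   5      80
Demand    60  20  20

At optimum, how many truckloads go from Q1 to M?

0

Optimal shipments:
  Q1 to L: 20 × 9 = 180
  Q2 to K: 60 × 4 = 240
  Q2 to M: 20 × 5 = 100
Total cost = 520.
The route Q1→M is not used.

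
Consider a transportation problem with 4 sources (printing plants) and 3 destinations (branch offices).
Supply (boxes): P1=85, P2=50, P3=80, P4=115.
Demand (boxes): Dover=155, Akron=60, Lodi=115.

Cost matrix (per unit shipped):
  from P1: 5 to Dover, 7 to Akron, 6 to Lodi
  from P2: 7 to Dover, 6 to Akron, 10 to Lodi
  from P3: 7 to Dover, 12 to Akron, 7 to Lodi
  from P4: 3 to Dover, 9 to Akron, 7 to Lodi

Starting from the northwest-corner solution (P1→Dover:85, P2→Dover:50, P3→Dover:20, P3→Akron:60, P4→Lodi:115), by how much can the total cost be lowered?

Current plan cost = 85·5 + 50·7 + 20·7 + 60·12 + 115·7 = 2440.
Optimal plan:
  P1–Dover: 40 × 5 = 200
  P1–Akron: 10 × 7 = 70
  P1–Lodi: 35 × 6 = 210
  P2–Akron: 50 × 6 = 300
  P3–Lodi: 80 × 7 = 560
  P4–Dover: 115 × 3 = 345
Optimal cost = 1685.
Saving = 2440 − 1685 = 755.

755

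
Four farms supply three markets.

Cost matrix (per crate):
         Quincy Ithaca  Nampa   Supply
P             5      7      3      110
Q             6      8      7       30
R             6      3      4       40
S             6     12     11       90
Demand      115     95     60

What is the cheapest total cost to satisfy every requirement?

1380

Optimal allocation:
  P->Ithaca: 50 × 7 = 350
  P->Nampa: 60 × 3 = 180
  Q->Quincy: 25 × 6 = 150
  Q->Ithaca: 5 × 8 = 40
  R->Ithaca: 40 × 3 = 120
  S->Quincy: 90 × 6 = 540
Total = 350 + 180 + 150 + 40 + 120 + 540 = 1380.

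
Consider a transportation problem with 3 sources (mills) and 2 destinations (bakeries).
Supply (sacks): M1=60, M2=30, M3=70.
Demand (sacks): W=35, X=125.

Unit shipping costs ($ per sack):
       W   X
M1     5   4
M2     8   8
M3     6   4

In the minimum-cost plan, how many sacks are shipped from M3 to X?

Solving gives:
  M1→W: 5 × $5 = $25
  M1→X: 55 × $4 = $220
  M2→W: 30 × $8 = $240
  M3→X: 70 × $4 = $280
Total cost = $765.
So M3→X carries 70 sacks.

70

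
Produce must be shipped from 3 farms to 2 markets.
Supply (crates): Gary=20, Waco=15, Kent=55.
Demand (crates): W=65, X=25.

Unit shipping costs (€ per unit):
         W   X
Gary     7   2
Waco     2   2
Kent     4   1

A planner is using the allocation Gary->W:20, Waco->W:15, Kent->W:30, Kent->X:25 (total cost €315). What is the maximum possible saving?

Current plan cost = 20·7 + 15·2 + 30·4 + 25·1 = €315.
Optimal plan:
  Gary→X: 20 × €2 = €40
  Waco→W: 15 × €2 = €30
  Kent→W: 50 × €4 = €200
  Kent→X: 5 × €1 = €5
Optimal cost = €275.
Saving = 315 − 275 = €40.

40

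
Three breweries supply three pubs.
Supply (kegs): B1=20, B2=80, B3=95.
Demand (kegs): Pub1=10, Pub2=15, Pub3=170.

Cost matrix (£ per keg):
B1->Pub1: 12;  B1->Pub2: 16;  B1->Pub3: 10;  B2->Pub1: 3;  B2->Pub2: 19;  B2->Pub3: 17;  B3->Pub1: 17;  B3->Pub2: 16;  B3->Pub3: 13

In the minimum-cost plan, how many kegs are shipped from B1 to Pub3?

20

Solving gives:
  B1–Pub3: 20 × £10 = £200
  B2–Pub1: 10 × £3 = £30
  B2–Pub2: 15 × £19 = £285
  B2–Pub3: 55 × £17 = £935
  B3–Pub3: 95 × £13 = £1235
Total cost = £2685.
So B1→Pub3 carries 20 kegs.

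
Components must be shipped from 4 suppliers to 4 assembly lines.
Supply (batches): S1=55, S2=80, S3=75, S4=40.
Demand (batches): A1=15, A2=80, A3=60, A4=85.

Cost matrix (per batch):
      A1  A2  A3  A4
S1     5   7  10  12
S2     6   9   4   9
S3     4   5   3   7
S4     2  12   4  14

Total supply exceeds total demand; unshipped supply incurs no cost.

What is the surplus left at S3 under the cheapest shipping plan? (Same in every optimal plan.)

An optimal plan:
  S1→A2: 45 × 7 = 315
  S2→A3: 35 × 4 = 140
  S2→A4: 45 × 9 = 405
  S3→A2: 35 × 5 = 175
  S3→A4: 40 × 7 = 280
  S4→A1: 15 × 2 = 30
  S4→A3: 25 × 4 = 100
Total cost = 1445.
S3 ships 75 of its 75, leaving 0.

0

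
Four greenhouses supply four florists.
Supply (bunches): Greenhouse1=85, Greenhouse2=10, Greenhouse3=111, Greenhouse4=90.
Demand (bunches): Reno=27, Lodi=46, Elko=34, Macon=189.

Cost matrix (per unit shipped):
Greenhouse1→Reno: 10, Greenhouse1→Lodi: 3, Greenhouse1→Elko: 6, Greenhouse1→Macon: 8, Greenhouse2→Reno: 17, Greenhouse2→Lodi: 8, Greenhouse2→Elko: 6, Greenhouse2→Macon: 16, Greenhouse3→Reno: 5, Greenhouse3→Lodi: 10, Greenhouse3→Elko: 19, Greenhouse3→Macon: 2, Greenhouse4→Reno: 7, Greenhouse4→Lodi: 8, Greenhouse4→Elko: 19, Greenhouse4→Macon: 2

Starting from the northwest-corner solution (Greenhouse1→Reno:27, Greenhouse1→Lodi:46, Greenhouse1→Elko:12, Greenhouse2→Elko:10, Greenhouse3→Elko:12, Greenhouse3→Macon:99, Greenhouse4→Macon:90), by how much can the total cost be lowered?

216

Current plan cost = 27·10 + 46·3 + 12·6 + 10·6 + 12·19 + 99·2 + 90·2 = 1146.
Optimal plan:
  Greenhouse1→Reno: 15 × 10 = 150
  Greenhouse1→Lodi: 46 × 3 = 138
  Greenhouse1→Elko: 24 × 6 = 144
  Greenhouse2→Elko: 10 × 6 = 60
  Greenhouse3→Reno: 12 × 5 = 60
  Greenhouse3→Macon: 99 × 2 = 198
  Greenhouse4→Macon: 90 × 2 = 180
Optimal cost = 930.
Saving = 1146 − 930 = 216.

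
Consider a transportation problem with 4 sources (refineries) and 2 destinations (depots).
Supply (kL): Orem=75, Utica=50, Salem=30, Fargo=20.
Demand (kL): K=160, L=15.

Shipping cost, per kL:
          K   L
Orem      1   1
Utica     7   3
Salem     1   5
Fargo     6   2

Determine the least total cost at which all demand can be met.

An optimal shipping plan:
  Orem→K: 75 × 1 = 75
  Utica→K: 50 × 7 = 350
  Salem→K: 30 × 1 = 30
  Fargo→K: 5 × 6 = 30
  Fargo→L: 15 × 2 = 30
Total = 75 + 350 + 30 + 30 + 30 = 515.

515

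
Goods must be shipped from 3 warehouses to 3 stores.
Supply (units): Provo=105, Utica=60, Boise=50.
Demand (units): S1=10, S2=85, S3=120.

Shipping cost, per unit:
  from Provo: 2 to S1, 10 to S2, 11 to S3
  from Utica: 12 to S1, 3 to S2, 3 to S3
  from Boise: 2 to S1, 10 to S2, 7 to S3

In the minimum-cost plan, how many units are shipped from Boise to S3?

Solving gives:
  Provo–S1: 10 × 2 = 20
  Provo–S2: 85 × 10 = 850
  Provo–S3: 10 × 11 = 110
  Utica–S3: 60 × 3 = 180
  Boise–S3: 50 × 7 = 350
Total cost = 1510.
So Boise→S3 carries 50 units.

50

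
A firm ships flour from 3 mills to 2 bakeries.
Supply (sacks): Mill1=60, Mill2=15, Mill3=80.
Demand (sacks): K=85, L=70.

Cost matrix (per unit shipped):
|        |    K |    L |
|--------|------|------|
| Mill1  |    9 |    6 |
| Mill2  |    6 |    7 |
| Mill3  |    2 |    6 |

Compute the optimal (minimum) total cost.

620

One minimum-cost allocation:
  Mill1->L: 60 × 6 = 360
  Mill2->K: 5 × 6 = 30
  Mill2->L: 10 × 7 = 70
  Mill3->K: 80 × 2 = 160
Total = 360 + 30 + 70 + 160 = 620.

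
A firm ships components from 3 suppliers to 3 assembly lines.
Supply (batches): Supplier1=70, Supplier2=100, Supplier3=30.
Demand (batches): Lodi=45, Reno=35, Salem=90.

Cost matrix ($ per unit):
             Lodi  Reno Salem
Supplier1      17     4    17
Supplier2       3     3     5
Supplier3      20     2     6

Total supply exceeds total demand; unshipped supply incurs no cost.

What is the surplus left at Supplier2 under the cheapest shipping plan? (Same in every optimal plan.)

Minimum-cost shipments:
  Supplier1 to Reno: 35 × $4 = $140
  Supplier1 to Salem: 5 × $17 = $85
  Supplier2 to Lodi: 45 × $3 = $135
  Supplier2 to Salem: 55 × $5 = $275
  Supplier3 to Salem: 30 × $6 = $180
Total cost = $815.
Supplier2 ships 100 of its 100, leaving 0.

0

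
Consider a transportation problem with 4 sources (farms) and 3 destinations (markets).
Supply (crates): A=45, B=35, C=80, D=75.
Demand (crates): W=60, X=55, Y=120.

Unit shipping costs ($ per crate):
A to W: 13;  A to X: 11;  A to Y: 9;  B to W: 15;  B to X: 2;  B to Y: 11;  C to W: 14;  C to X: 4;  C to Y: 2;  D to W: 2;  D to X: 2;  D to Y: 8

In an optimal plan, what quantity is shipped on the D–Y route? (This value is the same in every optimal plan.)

The minimum-cost plan:
  A->X: 5 × $11 = $55
  A->Y: 40 × $9 = $360
  B->X: 35 × $2 = $70
  C->Y: 80 × $2 = $160
  D->W: 60 × $2 = $120
  D->X: 15 × $2 = $30
Total cost = $795.
The route D→Y is not used.

0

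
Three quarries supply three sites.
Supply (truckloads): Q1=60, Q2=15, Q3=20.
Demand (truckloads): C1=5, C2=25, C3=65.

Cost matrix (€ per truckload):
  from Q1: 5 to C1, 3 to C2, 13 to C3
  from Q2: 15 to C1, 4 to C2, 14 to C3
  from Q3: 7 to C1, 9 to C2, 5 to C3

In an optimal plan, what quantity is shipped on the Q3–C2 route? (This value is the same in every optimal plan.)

0

The minimum-cost plan:
  Q1->C1: 5 × €5 = €25
  Q1->C2: 10 × €3 = €30
  Q1->C3: 45 × €13 = €585
  Q2->C2: 15 × €4 = €60
  Q3->C3: 20 × €5 = €100
Total cost = €800.
The route Q3→C2 is not used.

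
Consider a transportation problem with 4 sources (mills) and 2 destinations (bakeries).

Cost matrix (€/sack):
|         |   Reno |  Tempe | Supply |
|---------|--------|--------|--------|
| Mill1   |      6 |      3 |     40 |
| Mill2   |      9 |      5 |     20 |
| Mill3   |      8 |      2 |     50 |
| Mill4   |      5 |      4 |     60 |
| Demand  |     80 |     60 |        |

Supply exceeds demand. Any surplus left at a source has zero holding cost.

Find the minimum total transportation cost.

A cheapest plan:
  Mill1–Reno: 20 × €6 = €120
  Mill1–Tempe: 10 × €3 = €30
  Mill3–Tempe: 50 × €2 = €100
  Mill4–Reno: 60 × €5 = €300
Total = 120 + 30 + 100 + 300 = €550.

550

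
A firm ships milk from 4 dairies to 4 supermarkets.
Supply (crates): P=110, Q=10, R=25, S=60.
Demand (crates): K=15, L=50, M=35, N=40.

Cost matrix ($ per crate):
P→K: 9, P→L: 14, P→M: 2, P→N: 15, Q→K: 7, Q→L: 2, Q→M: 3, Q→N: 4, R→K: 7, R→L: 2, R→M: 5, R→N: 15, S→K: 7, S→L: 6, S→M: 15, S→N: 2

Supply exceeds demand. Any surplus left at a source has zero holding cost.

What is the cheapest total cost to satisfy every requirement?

One minimum-cost allocation:
  P to K: 10 × $9 = $90
  P to M: 35 × $2 = $70
  Q to L: 10 × $2 = $20
  R to L: 25 × $2 = $50
  S to K: 5 × $7 = $35
  S to L: 15 × $6 = $90
  S to N: 40 × $2 = $80
Total = 90 + 70 + 20 + 50 + 35 + 90 + 80 = $435.

435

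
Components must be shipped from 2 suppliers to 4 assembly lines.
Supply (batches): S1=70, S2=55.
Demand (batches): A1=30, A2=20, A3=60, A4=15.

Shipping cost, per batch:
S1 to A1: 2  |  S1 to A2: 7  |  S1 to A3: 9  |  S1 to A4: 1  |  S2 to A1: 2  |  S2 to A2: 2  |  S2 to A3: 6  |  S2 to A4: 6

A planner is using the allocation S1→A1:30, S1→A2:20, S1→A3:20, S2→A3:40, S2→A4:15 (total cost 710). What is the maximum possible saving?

160

Current plan cost = 30·2 + 20·7 + 20·9 + 40·6 + 15·6 = 710.
Optimal plan:
  S1 to A1: 30 × 2 = 60
  S1 to A3: 25 × 9 = 225
  S1 to A4: 15 × 1 = 15
  S2 to A2: 20 × 2 = 40
  S2 to A3: 35 × 6 = 210
Optimal cost = 550.
Saving = 710 − 550 = 160.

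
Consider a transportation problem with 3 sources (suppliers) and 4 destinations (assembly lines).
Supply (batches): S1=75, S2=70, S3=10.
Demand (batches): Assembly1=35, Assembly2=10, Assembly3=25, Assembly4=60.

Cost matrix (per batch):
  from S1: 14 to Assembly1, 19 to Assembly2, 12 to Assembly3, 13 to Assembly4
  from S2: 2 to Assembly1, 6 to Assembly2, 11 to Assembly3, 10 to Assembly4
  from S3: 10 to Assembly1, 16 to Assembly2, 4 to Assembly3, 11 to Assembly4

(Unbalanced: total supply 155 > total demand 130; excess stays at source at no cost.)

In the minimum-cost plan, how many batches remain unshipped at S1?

Minimum-cost shipments:
  S1->Assembly3: 15 × 12 = 180
  S1->Assembly4: 35 × 13 = 455
  S2->Assembly1: 35 × 2 = 70
  S2->Assembly2: 10 × 6 = 60
  S2->Assembly4: 25 × 10 = 250
  S3->Assembly3: 10 × 4 = 40
Total cost = 1055.
S1 ships 50 of its 75, leaving 25.

25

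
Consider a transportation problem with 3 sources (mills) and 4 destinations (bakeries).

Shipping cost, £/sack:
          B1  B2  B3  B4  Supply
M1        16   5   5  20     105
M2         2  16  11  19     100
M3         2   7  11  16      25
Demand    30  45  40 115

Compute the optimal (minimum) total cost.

A cheapest plan:
  M1->B2: 45 × £5 = £225
  M1->B3: 40 × £5 = £200
  M1->B4: 20 × £20 = £400
  M2->B1: 30 × £2 = £60
  M2->B4: 70 × £19 = £1330
  M3->B4: 25 × £16 = £400
Total = 225 + 200 + 400 + 60 + 1330 + 400 = £2615.

2615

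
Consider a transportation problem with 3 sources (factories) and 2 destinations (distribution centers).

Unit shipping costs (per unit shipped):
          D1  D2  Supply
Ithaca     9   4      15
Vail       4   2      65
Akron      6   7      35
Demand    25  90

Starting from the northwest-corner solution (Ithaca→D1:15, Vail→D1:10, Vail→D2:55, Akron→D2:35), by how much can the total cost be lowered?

120

Current plan cost = 15·9 + 10·4 + 55·2 + 35·7 = 530.
Optimal plan:
  Ithaca–D2: 15 pallets
  Vail–D2: 65 pallets
  Akron–D1: 25 pallets
  Akron–D2: 10 pallets
Optimal cost = 410.
Saving = 530 − 410 = 120.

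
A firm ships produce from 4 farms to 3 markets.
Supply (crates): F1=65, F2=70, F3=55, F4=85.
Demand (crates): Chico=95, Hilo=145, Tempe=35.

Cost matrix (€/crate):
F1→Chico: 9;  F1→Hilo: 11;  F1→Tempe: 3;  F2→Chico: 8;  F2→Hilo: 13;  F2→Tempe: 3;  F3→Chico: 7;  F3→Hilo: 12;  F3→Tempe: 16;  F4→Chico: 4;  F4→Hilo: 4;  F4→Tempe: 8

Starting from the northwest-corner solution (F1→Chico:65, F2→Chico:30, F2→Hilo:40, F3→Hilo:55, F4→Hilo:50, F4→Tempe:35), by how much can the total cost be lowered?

675

Current plan cost = 65·9 + 30·8 + 40·13 + 55·12 + 50·4 + 35·8 = €2485.
Optimal plan:
  F1–Hilo: 60 × €11 = €660
  F1–Tempe: 5 × €3 = €15
  F2–Chico: 40 × €8 = €320
  F2–Tempe: 30 × €3 = €90
  F3–Chico: 55 × €7 = €385
  F4–Hilo: 85 × €4 = €340
Optimal cost = €1810.
Saving = 2485 − 1810 = €675.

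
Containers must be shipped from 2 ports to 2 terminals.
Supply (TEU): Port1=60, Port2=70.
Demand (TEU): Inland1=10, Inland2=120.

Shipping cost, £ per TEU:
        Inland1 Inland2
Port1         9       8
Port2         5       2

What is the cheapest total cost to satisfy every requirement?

Optimal allocation:
  Port1->Inland1: 10 × £9 = £90
  Port1->Inland2: 50 × £8 = £400
  Port2->Inland2: 70 × £2 = £140
Total = 90 + 400 + 140 = £630.

630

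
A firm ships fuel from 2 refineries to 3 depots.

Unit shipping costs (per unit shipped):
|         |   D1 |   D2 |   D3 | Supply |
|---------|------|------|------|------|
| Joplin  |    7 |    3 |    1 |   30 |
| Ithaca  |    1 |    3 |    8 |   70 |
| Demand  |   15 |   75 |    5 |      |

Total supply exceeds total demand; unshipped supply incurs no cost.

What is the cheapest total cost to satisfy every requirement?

One minimum-cost allocation:
  Joplin->D2: 20 × 3 = 60
  Joplin->D3: 5 × 1 = 5
  Ithaca->D1: 15 × 1 = 15
  Ithaca->D2: 55 × 3 = 165
Total = 60 + 5 + 15 + 165 = 245.
(Supply check: Joplin ships 25; Ithaca ships 70.)

245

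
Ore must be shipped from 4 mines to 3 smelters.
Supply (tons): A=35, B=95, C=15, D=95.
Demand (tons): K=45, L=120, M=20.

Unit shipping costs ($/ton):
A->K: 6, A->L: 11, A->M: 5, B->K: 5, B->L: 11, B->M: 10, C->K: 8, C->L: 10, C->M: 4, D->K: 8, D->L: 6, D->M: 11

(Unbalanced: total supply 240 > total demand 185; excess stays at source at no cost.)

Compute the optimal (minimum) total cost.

1155

A cheapest plan:
  A–L: 25 tons
  A–M: 5 tons
  B–K: 45 tons
  C–M: 15 tons
  D–L: 95 tons
Total cost = $1155.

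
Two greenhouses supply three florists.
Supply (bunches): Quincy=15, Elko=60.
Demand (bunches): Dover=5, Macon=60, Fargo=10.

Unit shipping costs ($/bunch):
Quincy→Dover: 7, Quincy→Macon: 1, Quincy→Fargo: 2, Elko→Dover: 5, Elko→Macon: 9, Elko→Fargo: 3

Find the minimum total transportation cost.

An optimal shipping plan:
  Quincy–Macon: 15 × $1 = $15
  Elko–Dover: 5 × $5 = $25
  Elko–Macon: 45 × $9 = $405
  Elko–Fargo: 10 × $3 = $30
Total = 15 + 25 + 405 + 30 = $475.

475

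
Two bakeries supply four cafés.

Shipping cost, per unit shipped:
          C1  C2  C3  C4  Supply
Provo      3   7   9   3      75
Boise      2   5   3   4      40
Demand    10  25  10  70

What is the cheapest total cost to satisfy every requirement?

390

An optimal shipping plan:
  Provo–C1: 5 × 3 = 15
  Provo–C4: 70 × 3 = 210
  Boise–C1: 5 × 2 = 10
  Boise–C2: 25 × 5 = 125
  Boise–C3: 10 × 3 = 30
Total = 15 + 210 + 10 + 125 + 30 = 390.
(Supply check: Provo ships 75; Boise ships 40.)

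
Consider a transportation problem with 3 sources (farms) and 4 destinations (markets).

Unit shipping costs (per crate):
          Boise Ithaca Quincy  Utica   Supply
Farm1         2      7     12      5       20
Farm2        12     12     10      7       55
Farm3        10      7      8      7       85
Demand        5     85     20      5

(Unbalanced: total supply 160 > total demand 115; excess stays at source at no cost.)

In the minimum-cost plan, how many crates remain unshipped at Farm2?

45

An optimal plan:
  Farm1–Boise: 5 × 2 = 10
  Farm1–Ithaca: 15 × 7 = 105
  Farm2–Quincy: 5 × 10 = 50
  Farm2–Utica: 5 × 7 = 35
  Farm3–Ithaca: 70 × 7 = 490
  Farm3–Quincy: 15 × 8 = 120
Total cost = 810.
Farm2 ships 10 of its 55, leaving 45.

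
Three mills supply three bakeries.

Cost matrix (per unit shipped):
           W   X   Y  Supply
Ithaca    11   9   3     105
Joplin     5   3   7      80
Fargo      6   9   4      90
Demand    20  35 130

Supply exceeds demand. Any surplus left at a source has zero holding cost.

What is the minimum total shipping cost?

620

One minimum-cost allocation:
  Ithaca->Y: 105 × 3 = 315
  Joplin->W: 20 × 5 = 100
  Joplin->X: 35 × 3 = 105
  Fargo->Y: 25 × 4 = 100
Total = 315 + 100 + 105 + 100 = 620.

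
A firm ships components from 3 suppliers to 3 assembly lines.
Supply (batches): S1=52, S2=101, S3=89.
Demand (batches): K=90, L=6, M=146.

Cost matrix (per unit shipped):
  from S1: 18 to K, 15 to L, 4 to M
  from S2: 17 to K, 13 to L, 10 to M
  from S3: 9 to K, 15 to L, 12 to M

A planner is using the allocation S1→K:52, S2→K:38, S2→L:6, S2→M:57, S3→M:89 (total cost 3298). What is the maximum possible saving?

1254

Current plan cost = 52·18 + 38·17 + 6·13 + 57·10 + 89·12 = 3298.
Optimal plan:
  S1 to M: 52 batches
  S2 to K: 1 batches
  S2 to L: 6 batches
  S2 to M: 94 batches
  S3 to K: 89 batches
Optimal cost = 2044.
Saving = 3298 − 2044 = 1254.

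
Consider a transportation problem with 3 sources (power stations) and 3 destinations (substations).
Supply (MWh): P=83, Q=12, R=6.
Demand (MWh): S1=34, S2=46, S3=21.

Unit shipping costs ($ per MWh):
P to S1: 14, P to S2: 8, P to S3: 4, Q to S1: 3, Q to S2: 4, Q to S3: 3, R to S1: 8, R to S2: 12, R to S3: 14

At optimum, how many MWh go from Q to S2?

Optimal shipments:
  P to S1: 16 MWh
  P to S2: 46 MWh
  P to S3: 21 MWh
  Q to S1: 12 MWh
  R to S1: 6 MWh
Total cost = $760.
The route Q→S2 is not used.

0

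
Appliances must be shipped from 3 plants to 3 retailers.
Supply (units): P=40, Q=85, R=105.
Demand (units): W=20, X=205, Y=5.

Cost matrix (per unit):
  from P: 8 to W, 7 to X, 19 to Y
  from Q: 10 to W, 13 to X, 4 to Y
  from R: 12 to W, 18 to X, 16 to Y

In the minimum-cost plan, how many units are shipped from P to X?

40

Optimal shipments:
  P→X: 40 units
  Q→X: 80 units
  Q→Y: 5 units
  R→W: 20 units
  R→X: 85 units
Total cost = 3110.
So P→X carries 40 units.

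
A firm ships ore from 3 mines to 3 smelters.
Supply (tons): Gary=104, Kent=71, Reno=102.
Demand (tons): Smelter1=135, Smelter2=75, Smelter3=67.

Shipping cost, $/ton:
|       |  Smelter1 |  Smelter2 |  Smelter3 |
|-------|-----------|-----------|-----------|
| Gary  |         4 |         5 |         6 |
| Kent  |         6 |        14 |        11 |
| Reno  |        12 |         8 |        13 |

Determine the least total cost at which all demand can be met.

1873

A cheapest plan:
  Gary->Smelter1: 64 tons
  Gary->Smelter3: 40 tons
  Kent->Smelter1: 71 tons
  Reno->Smelter2: 75 tons
  Reno->Smelter3: 27 tons
Total cost = $1873.
(Supply check: Gary ships 104; Kent ships 71; Reno ships 102.)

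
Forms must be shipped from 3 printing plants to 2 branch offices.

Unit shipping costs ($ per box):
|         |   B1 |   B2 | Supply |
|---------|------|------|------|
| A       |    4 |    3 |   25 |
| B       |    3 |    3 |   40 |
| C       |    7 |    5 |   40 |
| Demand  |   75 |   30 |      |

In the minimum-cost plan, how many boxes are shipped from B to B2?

Optimal shipments:
  A->B1: 25 × $4 = $100
  B->B1: 40 × $3 = $120
  C->B1: 10 × $7 = $70
  C->B2: 30 × $5 = $150
Total cost = $440.
The route B→B2 is not used.

0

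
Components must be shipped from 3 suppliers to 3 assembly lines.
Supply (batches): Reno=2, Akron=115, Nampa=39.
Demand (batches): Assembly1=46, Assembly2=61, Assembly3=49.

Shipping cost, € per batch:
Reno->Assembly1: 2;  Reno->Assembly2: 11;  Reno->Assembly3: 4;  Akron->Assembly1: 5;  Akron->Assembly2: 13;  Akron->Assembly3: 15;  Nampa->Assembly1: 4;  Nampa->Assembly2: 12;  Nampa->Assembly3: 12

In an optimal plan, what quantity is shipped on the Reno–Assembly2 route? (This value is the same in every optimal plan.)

The minimum-cost plan:
  Reno–Assembly3: 2 × €4 = €8
  Akron–Assembly1: 46 × €5 = €230
  Akron–Assembly2: 61 × €13 = €793
  Akron–Assembly3: 8 × €15 = €120
  Nampa–Assembly3: 39 × €12 = €468
Total cost = €1619.
The route Reno→Assembly2 is not used.

0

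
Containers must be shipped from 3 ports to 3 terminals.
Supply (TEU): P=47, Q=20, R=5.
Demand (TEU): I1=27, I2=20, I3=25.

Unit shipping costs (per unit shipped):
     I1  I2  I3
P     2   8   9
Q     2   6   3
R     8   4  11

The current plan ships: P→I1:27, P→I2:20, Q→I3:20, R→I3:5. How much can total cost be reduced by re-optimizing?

30

Current plan cost = 27·2 + 20·8 + 20·3 + 5·11 = 329.
Optimal plan:
  P→I1: 27 TEU
  P→I2: 15 TEU
  P→I3: 5 TEU
  Q→I3: 20 TEU
  R→I2: 5 TEU
Optimal cost = 299.
Saving = 329 − 299 = 30.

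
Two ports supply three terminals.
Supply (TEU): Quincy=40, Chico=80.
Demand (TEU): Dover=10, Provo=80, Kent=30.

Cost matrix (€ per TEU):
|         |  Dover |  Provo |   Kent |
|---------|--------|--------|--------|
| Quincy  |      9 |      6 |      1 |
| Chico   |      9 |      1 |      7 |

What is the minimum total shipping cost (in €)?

A cheapest plan:
  Quincy to Dover: 10 × €9 = €90
  Quincy to Kent: 30 × €1 = €30
  Chico to Provo: 80 × €1 = €80
Total = 90 + 30 + 80 = €200.
(Supply check: Quincy ships 40; Chico ships 80.)

200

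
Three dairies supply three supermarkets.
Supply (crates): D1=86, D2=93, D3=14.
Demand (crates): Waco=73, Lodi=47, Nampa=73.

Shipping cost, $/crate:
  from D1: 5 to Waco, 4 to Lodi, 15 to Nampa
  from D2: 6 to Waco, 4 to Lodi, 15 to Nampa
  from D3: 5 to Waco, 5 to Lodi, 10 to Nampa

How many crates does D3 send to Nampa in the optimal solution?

14

Optimal shipments:
  D1→Waco: 73 × $5 = $365
  D1→Nampa: 13 × $15 = $195
  D2→Lodi: 47 × $4 = $188
  D2→Nampa: 46 × $15 = $690
  D3→Nampa: 14 × $10 = $140
Total cost = $1578.
So D3→Nampa carries 14 crates.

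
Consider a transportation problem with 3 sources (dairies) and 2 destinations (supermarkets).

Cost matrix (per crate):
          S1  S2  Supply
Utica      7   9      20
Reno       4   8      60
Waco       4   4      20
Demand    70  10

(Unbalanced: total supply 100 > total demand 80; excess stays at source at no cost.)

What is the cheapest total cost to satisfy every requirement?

Optimal allocation:
  Reno->S1: 60 × 4 = 240
  Waco->S1: 10 × 4 = 40
  Waco->S2: 10 × 4 = 40
Total = 240 + 40 + 40 = 320.
(Supply check: Utica ships 0; Reno ships 60; Waco ships 20.)

320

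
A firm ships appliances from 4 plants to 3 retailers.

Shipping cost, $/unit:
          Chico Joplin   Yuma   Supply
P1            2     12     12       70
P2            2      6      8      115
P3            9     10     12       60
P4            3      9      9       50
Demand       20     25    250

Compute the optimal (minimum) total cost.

One minimum-cost allocation:
  P1–Chico: 20 × $2 = $40
  P1–Yuma: 50 × $12 = $600
  P2–Yuma: 115 × $8 = $920
  P3–Joplin: 25 × $10 = $250
  P3–Yuma: 35 × $12 = $420
  P4–Yuma: 50 × $9 = $450
Total = 40 + 600 + 920 + 250 + 420 + 450 = $2680.
(Supply check: P1 ships 70; P2 ships 115; P3 ships 60; P4 ships 50.)

2680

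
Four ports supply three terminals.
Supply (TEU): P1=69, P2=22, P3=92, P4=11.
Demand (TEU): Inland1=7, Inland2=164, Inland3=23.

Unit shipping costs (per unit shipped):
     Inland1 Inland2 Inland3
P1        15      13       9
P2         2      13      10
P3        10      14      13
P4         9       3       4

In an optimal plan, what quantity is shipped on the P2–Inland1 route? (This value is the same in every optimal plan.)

The minimum-cost plan:
  P1–Inland2: 46 TEU
  P1–Inland3: 23 TEU
  P2–Inland1: 7 TEU
  P2–Inland2: 15 TEU
  P3–Inland2: 92 TEU
  P4–Inland2: 11 TEU
Total cost = 2335.
So P2→Inland1 carries 7 TEU.

7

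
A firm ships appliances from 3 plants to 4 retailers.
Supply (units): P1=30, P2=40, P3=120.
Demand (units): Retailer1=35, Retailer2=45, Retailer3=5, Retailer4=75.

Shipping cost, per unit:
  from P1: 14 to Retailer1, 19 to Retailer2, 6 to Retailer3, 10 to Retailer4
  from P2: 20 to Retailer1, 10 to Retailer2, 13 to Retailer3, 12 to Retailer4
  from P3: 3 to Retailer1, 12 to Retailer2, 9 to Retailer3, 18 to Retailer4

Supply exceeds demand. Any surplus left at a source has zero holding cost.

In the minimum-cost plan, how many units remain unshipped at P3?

Minimum-cost shipments:
  P1->Retailer4: 30 × 10 = 300
  P2->Retailer4: 40 × 12 = 480
  P3->Retailer1: 35 × 3 = 105
  P3->Retailer2: 45 × 12 = 540
  P3->Retailer3: 5 × 9 = 45
  P3->Retailer4: 5 × 18 = 90
Total cost = 1560.
P3 ships 90 of its 120, leaving 30.

30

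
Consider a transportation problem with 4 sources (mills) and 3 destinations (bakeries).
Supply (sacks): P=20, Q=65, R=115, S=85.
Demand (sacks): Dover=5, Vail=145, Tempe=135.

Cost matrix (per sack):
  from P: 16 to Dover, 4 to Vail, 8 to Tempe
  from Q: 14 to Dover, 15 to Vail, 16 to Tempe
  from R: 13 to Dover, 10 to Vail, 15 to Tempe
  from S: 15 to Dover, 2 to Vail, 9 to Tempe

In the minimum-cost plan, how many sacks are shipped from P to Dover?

The minimum-cost plan:
  P–Tempe: 20 sacks
  Q–Tempe: 65 sacks
  R–Dover: 5 sacks
  R–Vail: 60 sacks
  R–Tempe: 50 sacks
  S–Vail: 85 sacks
Total cost = 2785.
The route P→Dover is not used.

0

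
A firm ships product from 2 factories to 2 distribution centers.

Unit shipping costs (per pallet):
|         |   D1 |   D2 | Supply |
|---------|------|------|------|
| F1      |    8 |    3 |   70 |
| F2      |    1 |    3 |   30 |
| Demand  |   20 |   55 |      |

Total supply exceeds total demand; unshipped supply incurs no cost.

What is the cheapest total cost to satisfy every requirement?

An optimal shipping plan:
  F1 to D2: 45 × 3 = 135
  F2 to D1: 20 × 1 = 20
  F2 to D2: 10 × 3 = 30
Total = 135 + 20 + 30 = 185.
(Supply check: F1 ships 45; F2 ships 30.)

185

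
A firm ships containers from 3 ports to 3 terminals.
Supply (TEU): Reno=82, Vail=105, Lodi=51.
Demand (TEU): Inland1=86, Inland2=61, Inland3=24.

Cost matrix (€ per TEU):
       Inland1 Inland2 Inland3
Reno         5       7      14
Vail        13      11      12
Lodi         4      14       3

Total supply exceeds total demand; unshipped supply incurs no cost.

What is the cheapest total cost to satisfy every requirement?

Optimal allocation:
  Reno→Inland1: 59 × €5 = €295
  Reno→Inland2: 23 × €7 = €161
  Vail→Inland2: 38 × €11 = €418
  Lodi→Inland1: 27 × €4 = €108
  Lodi→Inland3: 24 × €3 = €72
Total = 295 + 161 + 418 + 108 + 72 = €1054.
(Supply check: Reno ships 82; Vail ships 38; Lodi ships 51.)

1054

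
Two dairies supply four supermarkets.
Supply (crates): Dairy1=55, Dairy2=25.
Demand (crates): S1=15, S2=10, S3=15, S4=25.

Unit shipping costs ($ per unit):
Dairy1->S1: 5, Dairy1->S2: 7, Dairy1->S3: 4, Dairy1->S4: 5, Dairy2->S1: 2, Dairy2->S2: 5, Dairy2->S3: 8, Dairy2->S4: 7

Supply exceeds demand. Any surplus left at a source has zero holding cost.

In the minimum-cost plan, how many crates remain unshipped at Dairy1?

15

An optimal plan:
  Dairy1->S3: 15 × $4 = $60
  Dairy1->S4: 25 × $5 = $125
  Dairy2->S1: 15 × $2 = $30
  Dairy2->S2: 10 × $5 = $50
Total cost = $265.
Dairy1 ships 40 of its 55, leaving 15.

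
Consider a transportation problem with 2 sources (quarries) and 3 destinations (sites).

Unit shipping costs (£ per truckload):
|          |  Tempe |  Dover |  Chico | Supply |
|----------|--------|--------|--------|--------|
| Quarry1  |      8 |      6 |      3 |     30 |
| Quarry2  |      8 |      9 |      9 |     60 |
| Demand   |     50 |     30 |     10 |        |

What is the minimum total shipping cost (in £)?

640

One minimum-cost allocation:
  Quarry1->Dover: 20 × £6 = £120
  Quarry1->Chico: 10 × £3 = £30
  Quarry2->Tempe: 50 × £8 = £400
  Quarry2->Dover: 10 × £9 = £90
Total = 120 + 30 + 400 + 90 = £640.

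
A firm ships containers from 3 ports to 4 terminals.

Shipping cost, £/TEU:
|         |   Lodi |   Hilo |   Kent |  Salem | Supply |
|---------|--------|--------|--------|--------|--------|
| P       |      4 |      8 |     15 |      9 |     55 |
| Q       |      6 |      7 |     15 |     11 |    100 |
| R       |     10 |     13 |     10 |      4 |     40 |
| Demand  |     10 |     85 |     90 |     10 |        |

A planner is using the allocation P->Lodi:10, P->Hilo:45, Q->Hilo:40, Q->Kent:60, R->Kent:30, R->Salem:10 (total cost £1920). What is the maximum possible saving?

Current plan cost = 10·4 + 45·8 + 40·7 + 60·15 + 30·10 + 10·4 = £1920.
Optimal plan:
  P–Lodi: 10 × £4 = £40
  P–Kent: 35 × £15 = £525
  P–Salem: 10 × £9 = £90
  Q–Hilo: 85 × £7 = £595
  Q–Kent: 15 × £15 = £225
  R–Kent: 40 × £10 = £400
Optimal cost = £1875.
Saving = 1920 − 1875 = £45.

45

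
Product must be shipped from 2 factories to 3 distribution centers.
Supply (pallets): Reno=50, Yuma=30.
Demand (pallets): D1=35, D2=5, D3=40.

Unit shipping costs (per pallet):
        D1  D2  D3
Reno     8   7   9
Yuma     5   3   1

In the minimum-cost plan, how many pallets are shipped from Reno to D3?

Solving gives:
  Reno→D1: 35 pallets
  Reno→D2: 5 pallets
  Reno→D3: 10 pallets
  Yuma→D3: 30 pallets
Total cost = 435.
So Reno→D3 carries 10 pallets.

10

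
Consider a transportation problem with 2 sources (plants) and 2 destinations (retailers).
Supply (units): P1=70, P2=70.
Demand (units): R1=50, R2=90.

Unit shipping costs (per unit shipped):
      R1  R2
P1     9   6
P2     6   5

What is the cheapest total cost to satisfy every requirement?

A cheapest plan:
  P1–R2: 70 × 6 = 420
  P2–R1: 50 × 6 = 300
  P2–R2: 20 × 5 = 100
Total = 420 + 300 + 100 = 820.
(Supply check: P1 ships 70; P2 ships 70.)

820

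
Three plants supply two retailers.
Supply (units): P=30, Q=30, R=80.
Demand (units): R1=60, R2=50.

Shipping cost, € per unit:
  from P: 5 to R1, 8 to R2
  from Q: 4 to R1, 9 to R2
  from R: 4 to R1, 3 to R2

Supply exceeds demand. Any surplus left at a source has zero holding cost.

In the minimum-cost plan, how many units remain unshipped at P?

Minimum-cost shipments:
  Q–R1: 30 × €4 = €120
  R–R1: 30 × €4 = €120
  R–R2: 50 × €3 = €150
Total cost = €390.
P ships 0 of its 30, leaving 30.

30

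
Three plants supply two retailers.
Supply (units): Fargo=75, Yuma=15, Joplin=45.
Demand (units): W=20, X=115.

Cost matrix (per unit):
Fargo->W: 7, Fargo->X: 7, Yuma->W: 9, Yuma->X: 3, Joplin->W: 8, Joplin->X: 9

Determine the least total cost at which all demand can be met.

A cheapest plan:
  Fargo to X: 75 × 7 = 525
  Yuma to X: 15 × 3 = 45
  Joplin to W: 20 × 8 = 160
  Joplin to X: 25 × 9 = 225
Total = 525 + 45 + 160 + 225 = 955.

955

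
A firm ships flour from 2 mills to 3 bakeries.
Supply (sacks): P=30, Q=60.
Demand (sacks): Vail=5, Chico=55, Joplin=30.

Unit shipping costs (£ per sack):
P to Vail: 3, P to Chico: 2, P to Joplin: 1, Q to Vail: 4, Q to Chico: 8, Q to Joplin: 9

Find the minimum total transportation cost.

Optimal allocation:
  P to Joplin: 30 × £1 = £30
  Q to Vail: 5 × £4 = £20
  Q to Chico: 55 × £8 = £440
Total = 30 + 20 + 440 = £490.
(Supply check: P ships 30; Q ships 60.)

490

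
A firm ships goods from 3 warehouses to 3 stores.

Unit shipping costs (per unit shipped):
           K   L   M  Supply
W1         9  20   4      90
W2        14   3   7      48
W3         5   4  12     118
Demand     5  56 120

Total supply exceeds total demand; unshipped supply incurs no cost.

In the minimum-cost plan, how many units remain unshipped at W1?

0

Minimum-cost shipments:
  W1 to M: 90 units
  W2 to L: 18 units
  W2 to M: 30 units
  W3 to K: 5 units
  W3 to L: 38 units
Total cost = 801.
W1 ships 90 of its 90, leaving 0.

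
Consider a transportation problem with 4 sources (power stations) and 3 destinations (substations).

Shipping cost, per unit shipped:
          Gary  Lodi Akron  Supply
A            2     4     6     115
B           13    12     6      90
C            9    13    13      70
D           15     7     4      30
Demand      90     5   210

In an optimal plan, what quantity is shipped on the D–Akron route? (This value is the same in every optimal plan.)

30

The minimum-cost plan:
  A->Gary: 20 × 2 = 40
  A->Lodi: 5 × 4 = 20
  A->Akron: 90 × 6 = 540
  B->Akron: 90 × 6 = 540
  C->Gary: 70 × 9 = 630
  D->Akron: 30 × 4 = 120
Total cost = 1890.
So D→Akron carries 30 MWh.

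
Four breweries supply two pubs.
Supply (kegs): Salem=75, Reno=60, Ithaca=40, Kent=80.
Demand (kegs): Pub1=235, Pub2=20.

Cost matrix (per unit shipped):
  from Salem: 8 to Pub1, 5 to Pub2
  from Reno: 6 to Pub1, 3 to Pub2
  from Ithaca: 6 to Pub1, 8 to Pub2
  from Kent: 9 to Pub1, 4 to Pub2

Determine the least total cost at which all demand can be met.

One minimum-cost allocation:
  Salem->Pub1: 75 kegs
  Reno->Pub1: 60 kegs
  Ithaca->Pub1: 40 kegs
  Kent->Pub1: 60 kegs
  Kent->Pub2: 20 kegs
Total cost = 1820.
(Supply check: Salem ships 75; Reno ships 60; Ithaca ships 40; Kent ships 80.)

1820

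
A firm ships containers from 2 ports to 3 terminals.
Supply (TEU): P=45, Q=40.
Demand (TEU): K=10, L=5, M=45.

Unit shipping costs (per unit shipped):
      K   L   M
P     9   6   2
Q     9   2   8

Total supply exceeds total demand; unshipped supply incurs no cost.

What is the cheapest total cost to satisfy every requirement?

190

Optimal allocation:
  P→M: 45 × 2 = 90
  Q→K: 10 × 9 = 90
  Q→L: 5 × 2 = 10
Total = 90 + 90 + 10 = 190.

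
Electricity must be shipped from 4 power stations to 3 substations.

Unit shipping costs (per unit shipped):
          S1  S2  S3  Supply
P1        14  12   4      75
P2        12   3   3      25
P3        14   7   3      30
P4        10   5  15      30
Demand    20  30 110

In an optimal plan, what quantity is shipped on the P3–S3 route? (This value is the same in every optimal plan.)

The minimum-cost plan:
  P1→S3: 75 MWh
  P2→S2: 20 MWh
  P2→S3: 5 MWh
  P3→S3: 30 MWh
  P4→S1: 20 MWh
  P4→S2: 10 MWh
Total cost = 715.
So P3→S3 carries 30 MWh.

30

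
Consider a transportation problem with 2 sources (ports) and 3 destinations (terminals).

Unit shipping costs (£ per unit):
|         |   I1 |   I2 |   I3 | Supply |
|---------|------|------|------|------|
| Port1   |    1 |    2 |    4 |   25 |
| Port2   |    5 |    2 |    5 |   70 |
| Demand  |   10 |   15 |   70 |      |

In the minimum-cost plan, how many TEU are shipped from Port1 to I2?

0

Optimal shipments:
  Port1 to I1: 10 × £1 = £10
  Port1 to I3: 15 × £4 = £60
  Port2 to I2: 15 × £2 = £30
  Port2 to I3: 55 × £5 = £275
Total cost = £375.
The route Port1→I2 is not used.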